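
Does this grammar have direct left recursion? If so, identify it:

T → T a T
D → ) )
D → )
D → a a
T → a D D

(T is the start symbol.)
Yes, T is left-recursive

T → T a T: LEFT RECURSIVE (starts with T)
D → ) ): starts with ')'
D → ): starts with ')'
D → a a: starts with a
T → a D D: starts with a

The grammar has direct left recursion on: T.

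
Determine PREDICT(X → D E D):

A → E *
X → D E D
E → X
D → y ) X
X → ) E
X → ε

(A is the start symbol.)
PREDICT(X → D E D) = (FIRST(RHS) \ {ε}) ∪ (FOLLOW(X) if ε ∈ FIRST(RHS), i.e. RHS ⇒* ε)
FIRST(D) = { 'y' }
FIRST(D E D) = { 'y' }
ε ∉ FIRST(D E D), so FOLLOW(X) is not added.
PREDICT(X → D E D) = { 'y' }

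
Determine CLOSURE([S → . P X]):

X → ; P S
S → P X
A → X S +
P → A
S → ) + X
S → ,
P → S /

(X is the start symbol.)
{ [A → . X S +], [P → . A], [P → . S /], [S → . ) + X], [S → . ,], [S → . P X], [X → . ; P S] }

Start with: [S → . P X]
  [S → . P X] has the dot before P: add [P → . A], [P → . S /]
  [P → . A] has the dot before A: add [A → . X S +]
  [P → . S /] has the dot before S: add [S → . ) + X], [S → . ,]
  [A → . X S +] has the dot before X: add [X → . ; P S]
No further items can be added.

CLOSURE = { [A → . X S +], [P → . A], [P → . S /], [S → . ) + X], [S → . ,], [S → . P X], [X → . ; P S] }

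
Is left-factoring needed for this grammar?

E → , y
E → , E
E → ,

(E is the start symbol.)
Yes, E has productions with common prefix ','

Left-factoring is needed when two productions for the same non-terminal
share a common prefix on the right-hand side.

Productions for E:
  E → , y
  E → , E
  E → ,

Found common prefix ',' in productions for E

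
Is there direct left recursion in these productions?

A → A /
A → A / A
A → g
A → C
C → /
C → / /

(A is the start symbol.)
Yes, A is left-recursive

A → A /: LEFT RECURSIVE (starts with A)
A → A / A: LEFT RECURSIVE (starts with A)
A → g: starts with g
A → C: starts with C
C → /: starts with '/'
C → / /: starts with '/'

The grammar has direct left recursion on: A.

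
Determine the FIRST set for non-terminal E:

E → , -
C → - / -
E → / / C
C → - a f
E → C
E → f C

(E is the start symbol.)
{ ',', '-', '/', 'f' }

To compute FIRST(E), examine every production with E on the left-hand side, reading each right-hand side left to right until a non-nullable symbol is reached.

FIRST sets of the other non-terminals involved (by the same procedure, iterated to a fixed point):
  FIRST(C) = { '-' }

From E → , -:
  - ',' is a terminal: add ',' and stop
From E → / / C:
  - '/' is a terminal: add '/' and stop
From E → C:
  - C is a non-terminal: add FIRST(C) \ {ε} = { '-' }
    C is not nullable, so stop
From E → f C:
  - f is a terminal: add 'f' and stop

Collecting: FIRST(E) = { ',', '-', '/', 'f' }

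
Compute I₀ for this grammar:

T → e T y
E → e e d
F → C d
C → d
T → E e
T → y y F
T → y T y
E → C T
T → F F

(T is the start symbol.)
First, augment the grammar with T' → T
I₀ = CLOSURE({ [T' → . T] }):
  [T' → . T] has the dot before T: add [T → . e T y], [T → . E e], [T → . y y F], [T → . y T y], [T → . F F]
  [T → . E e] has the dot before E: add [E → . e e d], [E → . C T]
  [T → . F F] has the dot before F: add [F → . C d]
  [E → . C T] has the dot before C: add [C → . d]
No further items can be added.

I₀ = { [C → . d], [E → . C T], [E → . e e d], [F → . C d], [T → . E e], [T → . F F], [T → . e T y], [T → . y T y], [T → . y y F], [T' → . T] }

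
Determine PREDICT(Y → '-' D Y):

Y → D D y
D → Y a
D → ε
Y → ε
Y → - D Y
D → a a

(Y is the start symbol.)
PREDICT(Y → '-' D Y) = (FIRST(RHS) \ {ε}) ∪ (FOLLOW(Y) if ε ∈ FIRST(RHS), i.e. RHS ⇒* ε)
FIRST('-' D Y) = { '-' }
ε ∉ FIRST('-' D Y), so FOLLOW(Y) is not added.
PREDICT(Y → '-' D Y) = { '-' }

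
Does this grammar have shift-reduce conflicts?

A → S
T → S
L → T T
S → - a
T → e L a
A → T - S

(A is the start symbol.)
No shift-reduce conflicts

Augment with A' → A and build the canonical LR(0) collection (I0 = CLOSURE({[A' → . A]}), then GOTO on every symbol after a dot until no new states appear). It has 14 states:
  I0: { [A → . S], [A → . T - S], [A' → . A], [S → . - a], [T → . S], [T → . e L a] }  — shift
  I1: { [S → - . a] }  — shift
  I2: { [A' → A .] }  — accept
  I3: { [A → S .], [T → S .] }  — 2 reduces
  I4: { [A → T . - S] }  — shift
  I5: { [L → . T T], [S → . - a], [T → . S], [T → . e L a], [T → e . L a] }  — shift
  I6: { [T → e L . a] }  — shift
  I7: { [T → S .] }  — reduce
  I8: { [L → T . T], [S → . - a], [T → . S], [T → . e L a] }  — shift
  I9: { [L → T T .] }  — reduce
  I10: { [T → e L a .] }  — reduce
  I11: { [A → T - . S], [S → . - a] }  — shift
  I12: { [A → T - S .] }  — reduce
  I13: { [S → - a .] }  — reduce

No state contains both a complete item and a shift item.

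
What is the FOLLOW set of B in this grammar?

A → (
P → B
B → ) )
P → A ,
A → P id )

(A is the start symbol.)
To compute FOLLOW(B), find every occurrence of B on a right-hand side N → α B β: add FIRST(β) \ {ε}, and if β is empty or nullable also add FOLLOW(N). Iterate to a fixed point.

In P → B: B is at the end, add FOLLOW(P)

The FOLLOW sets referred to above (computed the same way, to a fixed point):
  FOLLOW(P) = { 'id' }

Taking the union: FOLLOW(B) = { 'id' }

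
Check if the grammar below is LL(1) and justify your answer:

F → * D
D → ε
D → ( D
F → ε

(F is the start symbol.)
A grammar is LL(1) if for each non-terminal N with multiple productions, the predict sets of those productions are pairwise disjoint, where PREDICT(N → α) = (FIRST(α) \ {ε}) ∪ (FOLLOW(N) if α ⇒* ε).

Relevant sets:
  FOLLOW(F) = { $ }
  FOLLOW(D) = { $ }

For F:
  PREDICT(F → '*' D) = { '*' }
  PREDICT(F → ε) = { $ }
For D:
  PREDICT(D → ε) = { $ }
  PREDICT(D → '(' D) = { '(' }

All predict sets are disjoint. The grammar IS LL(1).

Answer: Yes, the grammar is LL(1).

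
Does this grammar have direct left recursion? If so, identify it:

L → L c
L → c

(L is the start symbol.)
L → L c: LEFT RECURSIVE (starts with L)
L → c: starts with c

The grammar has direct left recursion on: L.

Answer: Yes, L is left-recursive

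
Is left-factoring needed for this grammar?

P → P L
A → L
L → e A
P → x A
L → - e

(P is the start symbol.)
No, left-factoring is not needed

Left-factoring is needed when two productions for the same non-terminal
share a common prefix on the right-hand side.

Productions for P:
  P → P L
  P → x A
Productions for L:
  L → e A
  L → - e

No common prefixes found.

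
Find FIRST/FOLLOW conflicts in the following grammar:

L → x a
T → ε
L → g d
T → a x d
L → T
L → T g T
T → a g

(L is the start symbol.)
A FIRST/FOLLOW conflict occurs when a non-terminal N has a nullable alternative N → β (β ⇒* ε) and another alternative N → α with FIRST(α) ∩ FOLLOW(N) ≠ ∅: on such a lookahead the parser cannot decide between expanding α and letting N vanish via β.

Nullable non-terminals: L, T.
FIRST sets used below: FIRST(T) = { 'a', ε }

L: nullable alternative(s) L → T; FOLLOW(L) = { $ }
  L → x a: FIRST \ {ε} = { 'x' } — disjoint from FOLLOW(L)
  L → g d: FIRST \ {ε} = { 'g' } — disjoint from FOLLOW(L)
  L → T: FIRST \ {ε} = { 'a' } — this is the only nullable alternative, skip
  L → T g T: FIRST \ {ε} = { 'a', 'g' } — disjoint from FOLLOW(L)

T: nullable alternative(s) T → ε; FOLLOW(T) = { $, 'g' }
  T → ε: FIRST \ {ε} = { } — this is the only nullable alternative, skip
  T → a x d: FIRST \ {ε} = { 'a' } — disjoint from FOLLOW(T)
  T → a g: FIRST \ {ε} = { 'a' } — disjoint from FOLLOW(T)

No FIRST/FOLLOW conflicts found.

Answer: No FIRST/FOLLOW conflicts.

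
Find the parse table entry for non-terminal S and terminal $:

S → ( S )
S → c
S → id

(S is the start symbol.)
Empty (error entry)

To find M[S, $], we find productions for S where $ is in the predict set (PREDICT(N → α) = (FIRST(α) \ {ε}) ∪ (FOLLOW(N) if α ⇒* ε)).

S → ( S ): PREDICT = { '(' }
S → c: PREDICT = { 'c' }
S → id: PREDICT = { 'id' }

M[S, $] is empty (no production applies)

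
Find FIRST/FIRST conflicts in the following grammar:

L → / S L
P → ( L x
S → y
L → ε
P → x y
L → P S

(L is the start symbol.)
No FIRST/FIRST conflicts.

A FIRST/FIRST conflict occurs when two productions N → α and N → β for the same non-terminal have FIRST(α) ∩ FIRST(β) ≠ ∅ (with ε ∈ FIRST of a nullable right-hand side, so two nullable alternatives also conflict).

FIRST sets of the non-terminals at (or reachable through a nullable prefix from) the front of some alternative:
  FIRST(P) = { '(', 'x' }

Productions for L:
  L → / S L: FIRST = { '/' }
  L → ε: FIRST = { ε }
  L → P S: FIRST = { '(', 'x' }
Productions for P:
  P → ( L x: FIRST = { '(' }
  P → x y: FIRST = { 'x' }
S has only one production, so no FIRST/FIRST conflict is possible there.

All alternatives of each non-terminal have pairwise disjoint FIRST sets.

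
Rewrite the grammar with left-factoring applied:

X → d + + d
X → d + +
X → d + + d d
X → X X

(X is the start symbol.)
Left-factoring transforms A → αβ₁ | αβ₂ into A → αA' and A' → β₁ | β₂
(α is the longest common prefix among the alternatives). Repeat until
no nonterminal has two alternatives with a common prefix.

Round 1: X has alternatives sharing prefix 'd + +'. Introduce X': X → d + + X'
  Add: X' → d
  Add: X' → ε
  Add: X' → d d

Round 2: X' has alternatives sharing prefix 'd'. Introduce X'': X' → d X''
  Add: X'' → ε
  Add: X'' → d

No remaining common prefixes — done.

Resulting grammar:
X → d + + X'
X' → d X''
X'' → ε
X'' → d
X' → ε
X → X X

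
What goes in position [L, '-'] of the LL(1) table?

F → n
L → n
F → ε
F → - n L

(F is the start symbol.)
Empty (error entry)

To find M[L, '-'], we find productions for L where '-' is in the predict set (PREDICT(N → α) = (FIRST(α) \ {ε}) ∪ (FOLLOW(N) if α ⇒* ε)).

L → n: PREDICT = { 'n' }

M[L, '-'] is empty (no production applies)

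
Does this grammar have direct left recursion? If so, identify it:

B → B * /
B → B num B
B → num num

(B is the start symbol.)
Direct left recursion occurs when N → N α for some non-terminal N (the right-hand side begins with the left-hand side itself).

B → B * /: LEFT RECURSIVE (starts with B)
B → B num B: LEFT RECURSIVE (starts with B)
B → num num: starts with num

The grammar has direct left recursion on: B.

Answer: Yes, B is left-recursive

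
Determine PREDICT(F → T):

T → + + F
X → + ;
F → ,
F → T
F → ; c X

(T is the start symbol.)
{ '+' }

PREDICT(F → T) = (FIRST(RHS) \ {ε}) ∪ (FOLLOW(F) if ε ∈ FIRST(RHS), i.e. RHS ⇒* ε)
FIRST(T) = { '+' }
FIRST(T) = { '+' }
ε ∉ FIRST(T), so FOLLOW(F) is not added.
PREDICT(F → T) = { '+' }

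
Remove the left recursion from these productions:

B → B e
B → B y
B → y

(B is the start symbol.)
B → y B'
B' → e B'
B' → y B'
B' → ε

B is directly left-recursive. The standard transformation for
  A → A α₁ | ... | A α_m | β₁ | ... | β_n
is
  A  → β₁ A' | ... | β_n A'
  A' → α₁ A' | ... | α_m A' | ε

B → y becomes B → y B'
B → B e becomes B' → e B'
B → B y becomes B' → y B'
Add B' → ε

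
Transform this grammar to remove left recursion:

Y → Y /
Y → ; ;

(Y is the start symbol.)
Y → ; ; Y'
Y' → / Y'
Y' → ε

Y is directly left-recursive. The standard transformation for
  A → A α₁ | ... | A α_m | β₁ | ... | β_n
is
  A  → β₁ A' | ... | β_n A'
  A' → α₁ A' | ... | α_m A' | ε

Y → ; ; becomes Y → ; ; Y'
Y → Y / becomes Y' → / Y'
Add Y' → ε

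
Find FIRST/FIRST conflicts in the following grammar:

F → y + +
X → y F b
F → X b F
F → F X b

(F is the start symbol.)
Yes. F → y '+' '+' / F → X b F on { 'y' }; F → y '+' '+' / F → F X b on { 'y' }; F → X b F / F → F X b on { 'y' }

A FIRST/FIRST conflict occurs when two productions N → α and N → β for the same non-terminal have FIRST(α) ∩ FIRST(β) ≠ ∅ (with ε ∈ FIRST of a nullable right-hand side, so two nullable alternatives also conflict).

FIRST sets of the non-terminals at (or reachable through a nullable prefix from) the front of some alternative:
  FIRST(X) = { 'y' }
  FIRST(F) = { 'y' }

Productions for F:
  F → y + +: FIRST = { 'y' }
  F → X b F: FIRST = { 'y' }
  F → F X b: FIRST = { 'y' }
X has only one production, so no FIRST/FIRST conflict is possible there.

Conflict for F: F → y + + and F → X b F
  Overlap: { 'y' }
Conflict for F: F → y + + and F → F X b
  Overlap: { 'y' }
Conflict for F: F → X b F and F → F X b
  Overlap: { 'y' }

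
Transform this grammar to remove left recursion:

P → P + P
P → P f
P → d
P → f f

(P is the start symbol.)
P is directly left-recursive. The standard transformation for
  A → A α₁ | ... | A α_m | β₁ | ... | β_n
is
  A  → β₁ A' | ... | β_n A'
  A' → α₁ A' | ... | α_m A' | ε

P → d becomes P → d P'
P → f f becomes P → f f P'
P → P + P becomes P' → + P P'
P → P f becomes P' → f P'
Add P' → ε

Resulting grammar:
P → d P'
P → f f P'
P' → + P P'
P' → f P'
P' → ε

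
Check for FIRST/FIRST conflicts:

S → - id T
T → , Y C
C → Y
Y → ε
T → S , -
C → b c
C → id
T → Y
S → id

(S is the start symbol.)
No FIRST/FIRST conflicts.

FIRST sets of the non-terminals at (or reachable through a nullable prefix from) the front of some alternative:
  FIRST(S) = { '-', 'id' }
  FIRST(Y) = { ε }

Productions for S:
  S → - id T: FIRST = { '-' }
  S → id: FIRST = { 'id' }
Productions for T:
  T → , Y C: FIRST = { ',' }
  T → S , -: FIRST = { '-', 'id' }
  T → Y: FIRST = { ε }
Productions for C:
  C → Y: FIRST = { ε }
  C → b c: FIRST = { 'b' }
  C → id: FIRST = { 'id' }
Y has only one production, so no FIRST/FIRST conflict is possible there.

All alternatives of each non-terminal have pairwise disjoint FIRST sets.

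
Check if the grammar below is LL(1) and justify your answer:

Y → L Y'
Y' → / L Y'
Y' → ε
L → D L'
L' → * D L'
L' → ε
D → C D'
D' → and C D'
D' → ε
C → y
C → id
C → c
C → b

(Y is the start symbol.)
Yes, the grammar is LL(1).

A grammar is LL(1) if for each non-terminal N with multiple productions, the predict sets of those productions are pairwise disjoint, where PREDICT(N → α) = (FIRST(α) \ {ε}) ∪ (FOLLOW(N) if α ⇒* ε).

Relevant sets:
  FOLLOW(Y') = { $ }
  FOLLOW(L') = { $, '/' }
  FOLLOW(D') = { $, '*', '/' }

For Y':
  PREDICT(Y' → '/' L Y') = { '/' }
  PREDICT(Y' → ε) = { $ }
For L':
  PREDICT(L' → '*' D L') = { '*' }
  PREDICT(L' → ε) = { $, '/' }
For D':
  PREDICT(D' → and C D') = { 'and' }
  PREDICT(D' → ε) = { $, '*', '/' }
For C:
  PREDICT(C → y) = { 'y' }
  PREDICT(C → id) = { 'id' }
  PREDICT(C → c) = { 'c' }
  PREDICT(C → b) = { 'b' }
Y, L, D have a single production, so nothing to check there.

All predict sets are disjoint. The grammar IS LL(1).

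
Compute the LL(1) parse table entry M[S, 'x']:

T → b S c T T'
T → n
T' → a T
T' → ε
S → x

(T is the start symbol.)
To find M[S, 'x'], we find productions for S where 'x' is in the predict set (PREDICT(N → α) = (FIRST(α) \ {ε}) ∪ (FOLLOW(N) if α ⇒* ε)).

S → x: PREDICT = { 'x' }
  'x' is in predict set, so this production goes in M[S, 'x']

M[S, 'x'] = S → x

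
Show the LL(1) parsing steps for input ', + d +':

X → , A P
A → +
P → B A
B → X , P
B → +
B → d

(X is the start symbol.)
LL(1) parsing maintains a stack (initially the start symbol over $) and the input. At each step: if the stack top is a terminal, match it against the current input token; if it is a non-terminal N, replace it with the RHS of M[N, lookahead] (the unique production whose predict set contains the lookahead).

Stack is shown with the top on the left.

Stack    Input      Action
--------------------------
X $      , + d + $  output X → , A P
, A P $  , + d + $  match ','
A P $    + d + $    output A → +
+ P $    + d + $    match '+'
P $      d + $      output P → B A
B A $    d + $      output B → d
d A $    d + $      match 'd'
A $      + $        output A → +
+ $      + $        match '+'
$        $          accept

The string is accepted.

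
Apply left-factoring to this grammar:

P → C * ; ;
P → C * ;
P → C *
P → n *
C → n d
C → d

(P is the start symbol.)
Left-factoring transforms A → αβ₁ | αβ₂ into A → αA' and A' → β₁ | β₂
(α is the longest common prefix among the alternatives). Repeat until
no nonterminal has two alternatives with a common prefix.

Round 1: P has alternatives sharing prefix 'C *'. Introduce P': P → C * P'
  Add: P' → ; ;
  Add: P' → ;
  Add: P' → ε

Round 2: P' has alternatives sharing prefix ';'. Introduce P'': P' → ; P''
  Add: P'' → ;
  Add: P'' → ε

No remaining common prefixes — done.

Resulting grammar:
P → C * P'
P' → ; P''
P'' → ;
P'' → ε
P' → ε
P → n *
C → n d
C → d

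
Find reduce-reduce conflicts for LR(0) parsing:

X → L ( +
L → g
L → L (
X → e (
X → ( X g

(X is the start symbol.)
Augment with X' → X and build the canonical LR(0) collection (I0 = CLOSURE({[X' → . X]}), then GOTO on every symbol after a dot until no new states appear). It has 11 states:
  I0: { [L → . L (], [L → . g], [X → . ( X g], [X → . L ( +], [X → . e (], [X' → . X] }  — shift
  I1: { [L → . L (], [L → . g], [X → ( . X g], [X → . ( X g], [X → . L ( +], [X → . e (] }  — shift
  I2: { [L → L . (], [X → L . ( +] }  — shift
  I3: { [X' → X .] }  — accept
  I4: { [X → e . (] }  — shift
  I5: { [L → g .] }  — reduce
  I6: { [X → e ( .] }  — reduce
  I7: { [L → L ( .], [X → L ( . +] }  — shift, reduce
  I8: { [X → L ( + .] }  — reduce
  I9: { [X → ( X . g] }  — shift
  I10: { [X → ( X g .] }  — reduce

No state contains more than one complete item.

Answer: No reduce-reduce conflicts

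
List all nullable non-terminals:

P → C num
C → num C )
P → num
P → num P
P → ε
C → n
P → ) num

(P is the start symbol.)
{ 'P' }

ε-productions: P → ε
So P is immediately nullable.
No further non-terminal can be added: every production for the remaining non-terminals contains a terminal or a non-nullable non-terminal.
Nullable = { 'P' }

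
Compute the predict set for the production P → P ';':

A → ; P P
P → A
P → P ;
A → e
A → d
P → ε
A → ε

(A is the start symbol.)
PREDICT(P → P ';') = (FIRST(RHS) \ {ε}) ∪ (FOLLOW(P) if ε ∈ FIRST(RHS), i.e. RHS ⇒* ε)
FIRST(P) = { ';', 'd', 'e', ε }
FIRST(P ';') = { ';', 'd', 'e' }
ε ∉ FIRST(P ';'), so FOLLOW(P) is not added.
PREDICT(P → P ';') = { ';', 'd', 'e' }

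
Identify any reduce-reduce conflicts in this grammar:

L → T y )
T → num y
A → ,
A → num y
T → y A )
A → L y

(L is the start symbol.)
Yes — I9: [A → num y .] vs [T → num y .]

Augment with L' → L and build the canonical LR(0) collection (I0 = CLOSURE({[L' → . L]}), then GOTO on every symbol after a dot until no new states appear). It has 15 states:
  I0: { [L → . T y )], [L' → . L], [T → . num y], [T → . y A )] }  — shift
  I1: { [L' → L .] }  — accept
  I2: { [L → T . y )] }  — shift
  I3: { [T → num . y] }  — shift
  I4: { [A → . ,], [A → . L y], [A → . num y], [L → . T y )], [T → . num y], [T → . y A )], [T → y . A )] }  — shift
  I5: { [A → , .] }  — reduce
  I6: { [T → y A . )] }  — shift
  I7: { [A → L . y] }  — shift
  I8: { [A → num . y], [T → num . y] }  — shift
  I9: { [A → num y .], [T → num y .] }  — 2 reduces
  I10: { [A → L y .] }  — reduce
  I11: { [T → y A ) .] }  — reduce
  I12: { [T → num y .] }  — reduce
  I13: { [L → T y . )] }  — shift
  I14: { [L → T y ) .] }  — reduce

I9 contains complete items [A → num y .], [T → num y .] — reduce-reduce conflict.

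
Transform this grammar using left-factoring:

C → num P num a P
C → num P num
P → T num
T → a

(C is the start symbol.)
C → num P num C'
C' → a P
C' → ε
P → T num
T → a

Left-factoring transforms A → αβ₁ | αβ₂ into A → αA' and A' → β₁ | β₂
(α is the longest common prefix among the alternatives). Repeat until
no nonterminal has two alternatives with a common prefix.

Round 1: C has alternatives sharing prefix 'num P num'. Introduce C': C → num P num C'
  Add: C' → a P
  Add: C' → ε

No remaining common prefixes — done.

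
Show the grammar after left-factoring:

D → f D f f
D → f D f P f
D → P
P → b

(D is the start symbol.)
Left-factoring transforms A → αβ₁ | αβ₂ into A → αA' and A' → β₁ | β₂
(α is the longest common prefix among the alternatives). Repeat until
no nonterminal has two alternatives with a common prefix.

Round 1: D has alternatives sharing prefix 'f D f'. Introduce D': D → f D f D'
  Add: D' → f
  Add: D' → P f

No remaining common prefixes — done.

Resulting grammar:
D → f D f D'
D' → f
D' → P f
D → P
P → b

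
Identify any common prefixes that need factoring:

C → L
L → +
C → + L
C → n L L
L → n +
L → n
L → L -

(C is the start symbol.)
Yes, L has productions with common prefix 'n'

Left-factoring is needed when two productions for the same non-terminal
share a common prefix on the right-hand side.

Productions for C:
  C → L
  C → + L
  C → n L L
Productions for L:
  L → +
  L → n +
  L → n
  L → L -

Found common prefix 'n' in productions for L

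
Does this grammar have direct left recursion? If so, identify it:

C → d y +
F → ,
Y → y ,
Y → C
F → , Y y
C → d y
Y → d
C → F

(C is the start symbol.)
Direct left recursion occurs when N → N α for some non-terminal N (the right-hand side begins with the left-hand side itself).

C → d y +: starts with d
F → ,: starts with ','
Y → y ,: starts with y
Y → C: starts with C
F → , Y y: starts with ','
C → d y: starts with d
Y → d: starts with d
C → F: starts with F

No direct left recursion found.

Answer: No direct left recursion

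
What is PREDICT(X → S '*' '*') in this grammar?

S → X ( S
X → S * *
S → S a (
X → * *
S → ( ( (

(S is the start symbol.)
{ '(', '*' }

PREDICT(X → S '*' '*') = (FIRST(RHS) \ {ε}) ∪ (FOLLOW(X) if ε ∈ FIRST(RHS), i.e. RHS ⇒* ε)
FIRST(S) = { '(', '*' }
FIRST(S '*' '*') = { '(', '*' }
ε ∉ FIRST(S '*' '*'), so FOLLOW(X) is not added.
PREDICT(X → S '*' '*') = { '(', '*' }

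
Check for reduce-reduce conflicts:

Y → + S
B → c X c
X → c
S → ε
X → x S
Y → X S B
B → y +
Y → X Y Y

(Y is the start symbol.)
A reduce-reduce conflict occurs when an LR(0) state has two complete items [A → α .] and [B → β .] — both call for a reduction, and with no lookahead the parser cannot choose between them.

Augment with Y' → Y and build the canonical LR(0) collection (I0 = CLOSURE({[Y' → . Y]}), then GOTO on every symbol after a dot until no new states appear). It has 17 states:
  I0: { [X → . c], [X → . x S], [Y → . + S], [Y → . X S B], [Y → . X Y Y], [Y' → . Y] }  — shift
  I1: { [S → .], [Y → + . S] }  — reduce
  I2: { [S → .], [X → . c], [X → . x S], [Y → . + S], [Y → . X S B], [Y → . X Y Y], [Y → X . S B], [Y → X . Y Y] }  — shift, reduce
  I3: { [Y' → Y .] }  — accept
  I4: { [X → c .] }  — reduce
  I5: { [S → .], [X → x . S] }  — reduce
  I6: { [X → x S .] }  — reduce
  I7: { [B → . c X c], [B → . y +], [Y → X S . B] }  — shift
  I8: { [X → . c], [X → . x S], [Y → . + S], [Y → . X S B], [Y → . X Y Y], [Y → X Y . Y] }  — shift
  I9: { [Y → X Y Y .] }  — reduce
  I10: { [Y → X S B .] }  — reduce
  I11: { [B → c . X c], [X → . c], [X → . x S] }  — shift
  I12: { [B → y . +] }  — shift
  I13: { [B → y + .] }  — reduce
  I14: { [B → c X . c] }  — shift
  I15: { [B → c X c .] }  — reduce
  I16: { [Y → + S .] }  — reduce

No state contains more than one complete item.

Answer: No reduce-reduce conflicts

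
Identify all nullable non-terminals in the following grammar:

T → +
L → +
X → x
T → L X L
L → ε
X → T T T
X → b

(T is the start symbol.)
{ 'L' }

A non-terminal is nullable if it can derive ε (the empty string): either it has an ε-production, or it has a production whose right-hand side consists entirely of nullable non-terminals.

ε-productions: L → ε
So L is immediately nullable.
No further non-terminal can be added: every production for the remaining non-terminals contains a terminal or a non-nullable non-terminal.
Nullable = { 'L' }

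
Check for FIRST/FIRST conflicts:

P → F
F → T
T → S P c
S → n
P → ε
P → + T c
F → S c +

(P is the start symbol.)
FIRST sets of the non-terminals at (or reachable through a nullable prefix from) the front of some alternative:
  FIRST(F) = { 'n' }
  FIRST(T) = { 'n' }
  FIRST(S) = { 'n' }

Productions for P:
  P → F: FIRST = { 'n' }
  P → ε: FIRST = { ε }
  P → + T c: FIRST = { '+' }
Productions for F:
  F → T: FIRST = { 'n' }
  F → S c +: FIRST = { 'n' }
T, S have only one production, so no FIRST/FIRST conflict is possible there.

Conflict for F: F → T and F → S c +
  Overlap: { 'n' }

Answer: Yes. F → T / F → S c '+' on { 'n' }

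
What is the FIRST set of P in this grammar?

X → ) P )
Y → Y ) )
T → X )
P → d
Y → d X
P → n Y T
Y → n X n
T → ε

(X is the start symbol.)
{ 'd', 'n' }

From P → d:
  - d is a terminal: add 'd' and stop
From P → n Y T:
  - n is a terminal: add 'n' and stop

Collecting: FIRST(P) = { 'd', 'n' }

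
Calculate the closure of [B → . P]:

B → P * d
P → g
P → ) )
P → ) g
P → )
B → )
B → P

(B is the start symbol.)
Start with: [B → . P]
  [B → . P] has the dot before P: add [P → . g], [P → . ) )], [P → . ) g], [P → . )]
No further items can be added.

CLOSURE = { [B → . P], [P → . ) )], [P → . ) g], [P → . )], [P → . g] }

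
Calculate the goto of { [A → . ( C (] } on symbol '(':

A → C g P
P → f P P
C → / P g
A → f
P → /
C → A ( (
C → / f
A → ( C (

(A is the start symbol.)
{ [A → ( . C (], [A → . ( C (], [A → . C g P], [A → . f], [C → . / P g], [C → . / f], [C → . A ( (] }

GOTO(I, '(') = CLOSURE({ [A → αX.β] : [A → α.Xβ] ∈ I, X = '(' })

Items with dot before '(', with the dot advanced:
  [A → . ( C (] → [A → ( . C (]
Closure of the advanced items:
  [A → ( . C (] has the dot before C: add [C → . / P g], [C → . A ( (], [C → . / f]
  [C → . A ( (] has the dot before A: add [A → . C g P], [A → . f], [A → . ( C (]

GOTO = { [A → ( . C (], [A → . ( C (], [A → . C g P], [A → . f], [C → . / P g], [C → . / f], [C → . A ( (] }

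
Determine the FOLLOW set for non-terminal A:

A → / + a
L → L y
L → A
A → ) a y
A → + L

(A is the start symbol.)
To compute FOLLOW(A), find every occurrence of A on a right-hand side N → α A β: add FIRST(β) \ {ε}, and if β is empty or nullable also add FOLLOW(N). Iterate to a fixed point.

A is the start symbol, so $ ∈ FOLLOW(A).
In L → A: A is at the end, add FOLLOW(L)

The FOLLOW sets referred to above (computed the same way, to a fixed point):
  FOLLOW(L) = { $, 'y' }

Taking the union: FOLLOW(A) = { $, 'y' }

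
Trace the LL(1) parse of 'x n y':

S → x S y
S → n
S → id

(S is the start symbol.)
LL(1) parsing maintains a stack (initially the start symbol over $) and the input. At each step: if the stack top is a terminal, match it against the current input token; if it is a non-terminal N, replace it with the RHS of M[N, lookahead] (the unique production whose predict set contains the lookahead).

Stack is shown with the top on the left.

Stack    Input    Action
------------------------
S $      x n y $  output S → x S y
x S y $  x n y $  match 'x'
S y $    n y $    output S → n
n y $    n y $    match 'n'
y $      y $      match 'y'
$        $        accept

The string is accepted.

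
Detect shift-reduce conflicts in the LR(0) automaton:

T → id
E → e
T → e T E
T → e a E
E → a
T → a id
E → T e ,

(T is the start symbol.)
A shift-reduce conflict occurs when an LR(0) state has both:
  - a complete (reduce) item [A → α .] (dot at the end), and
  - a shift item [B → β . c γ] (dot before a terminal).

Augment with T' → T and build the canonical LR(0) collection (I0 = CLOSURE({[T' → . T]}), then GOTO on every symbol after a dot until no new states appear). It has 16 states:
  I0: { [T → . a id], [T → . e T E], [T → . e a E], [T → . id], [T' → . T] }  — shift
  I1: { [T' → T .] }  — accept
  I2: { [T → a . id] }  — shift
  I3: { [T → . a id], [T → . e T E], [T → . e a E], [T → . id], [T → e . T E], [T → e . a E] }  — shift
  I4: { [T → id .] }  — reduce
  I5: { [E → . T e ,], [E → . a], [E → . e], [T → . a id], [T → . e T E], [T → . e a E], [T → . id], [T → e T . E] }  — shift
  I6: { [E → . T e ,], [E → . a], [E → . e], [T → . a id], [T → . e T E], [T → . e a E], [T → . id], [T → a . id], [T → e a . E] }  — shift
  I7: { [T → e a E .] }  — reduce
  I8: { [E → T . e ,] }  — shift
  I9: { [E → a .], [T → a . id] }  — shift, reduce
  I10: { [E → e .], [T → . a id], [T → . e T E], [T → . e a E], [T → . id], [T → e . T E], [T → e . a E] }  — shift, reduce
  I11: { [T → a id .], [T → id .] }  — 2 reduces
  I12: { [T → a id .] }  — reduce
  I13: { [E → T e . ,] }  — shift
  I14: { [E → T e , .] }  — reduce
  I15: { [T → e T E .] }  — reduce

I9 contains reduce item [E → a .] and shift item [T → a . id] — shift-reduce conflict.
I10 contains reduce item [E → e .] and shift items [T → . a id], [T → . e T E], [T → . e a E], [T → e . a E], [T → . id] — shift-reduce conflict.

Answer: Yes — I9: [E → a .] vs [T → a . id]; I10: [E → e .] vs [T → . a id]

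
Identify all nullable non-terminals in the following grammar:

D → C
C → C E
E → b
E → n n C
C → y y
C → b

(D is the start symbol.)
There are no ε-productions, so no non-terminal can derive ε.
No non-terminals are nullable.

Answer: None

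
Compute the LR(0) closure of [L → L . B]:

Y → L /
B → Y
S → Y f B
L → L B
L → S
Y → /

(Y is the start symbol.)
{ [B → . Y], [L → . L B], [L → . S], [L → L . B], [S → . Y f B], [Y → . /], [Y → . L /] }

To compute CLOSURE, for each item [A → α.Bβ] where B is a non-terminal, add [B → .γ] for all productions B → γ; repeat for the newly added items until nothing changes.

Start with: [L → L . B]
  [L → L . B] has the dot before B: add [B → . Y]
  [B → . Y] has the dot before Y: add [Y → . L /], [Y → . /]
  [Y → . L /] has the dot before L: add [L → . L B], [L → . S]
  [L → . S] has the dot before S: add [S → . Y f B]
No further items can be added.

CLOSURE = { [B → . Y], [L → . L B], [L → . S], [L → L . B], [S → . Y f B], [Y → . /], [Y → . L /] }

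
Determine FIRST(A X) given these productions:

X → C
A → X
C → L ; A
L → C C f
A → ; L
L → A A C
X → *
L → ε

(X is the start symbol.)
{ '*', ';' }

FIRST sets of the non-terminals involved (from the grammar, by fixed-point iteration):
  FIRST(A) = { '*', ';' }

To compute FIRST(A X), process the symbols left to right:
Symbol A is a non-terminal. Add FIRST(A) \ {ε} = { '*', ';' }
A is not nullable (ε ∉ FIRST(A)), so stop here.
FIRST(A X) = { '*', ';' }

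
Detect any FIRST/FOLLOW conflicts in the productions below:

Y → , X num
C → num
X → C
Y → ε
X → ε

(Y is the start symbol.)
Nullable non-terminals: X, Y.
FIRST sets used below: FIRST(C) = { 'num' }

X: nullable alternative(s) X → ε; FOLLOW(X) = { 'num' }
  X → C: FIRST \ {ε} = { 'num' } — overlaps FOLLOW(X) on { 'num' }: CONFLICT
  X → ε: FIRST \ {ε} = { } — this is the only nullable alternative, skip

Y: nullable alternative(s) Y → ε; FOLLOW(Y) = { $ }
  Y → , X num: FIRST \ {ε} = { ',' } — disjoint from FOLLOW(Y)
  Y → ε: FIRST \ {ε} = { } — this is the only nullable alternative, skip

C has no nullable alternative, so no FIRST/FOLLOW check is needed there.

So the grammar has 1 FIRST/FOLLOW conflict (marked CONFLICT above).

Answer: Yes. X → C with FOLLOW(X) on { 'num' }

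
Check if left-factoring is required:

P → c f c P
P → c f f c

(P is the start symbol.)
Left-factoring is needed when two productions for the same non-terminal
share a common prefix on the right-hand side.

Productions for P:
  P → c f c P
  P → c f f c

Found common prefix 'c f' in productions for P

Answer: Yes, P has productions with common prefix 'c f'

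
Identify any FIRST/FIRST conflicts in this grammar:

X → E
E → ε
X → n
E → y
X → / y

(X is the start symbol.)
No FIRST/FIRST conflicts.

A FIRST/FIRST conflict occurs when two productions N → α and N → β for the same non-terminal have FIRST(α) ∩ FIRST(β) ≠ ∅ (with ε ∈ FIRST of a nullable right-hand side, so two nullable alternatives also conflict).

FIRST sets of the non-terminals at (or reachable through a nullable prefix from) the front of some alternative:
  FIRST(E) = { 'y', ε }

Productions for X:
  X → E: FIRST = { 'y', ε }
  X → n: FIRST = { 'n' }
  X → / y: FIRST = { '/' }
Productions for E:
  E → ε: FIRST = { ε }
  E → y: FIRST = { 'y' }

All alternatives of each non-terminal have pairwise disjoint FIRST sets.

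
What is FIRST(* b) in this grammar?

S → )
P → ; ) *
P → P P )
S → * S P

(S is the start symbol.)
To compute FIRST(* b), process the symbols left to right:
Symbol * is a terminal. Add '*' and stop.
FIRST(* b) = { '*' }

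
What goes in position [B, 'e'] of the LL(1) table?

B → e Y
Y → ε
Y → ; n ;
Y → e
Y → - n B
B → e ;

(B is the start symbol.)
B → e Y, B → e ;

To find M[B, 'e'], we find productions for B where 'e' is in the predict set (PREDICT(N → α) = (FIRST(α) \ {ε}) ∪ (FOLLOW(N) if α ⇒* ε)).

B → e Y: PREDICT = { 'e' }
  'e' is in predict set, so this production goes in M[B, 'e']
B → e ;: PREDICT = { 'e' }
  'e' is in predict set, so this production goes in M[B, 'e']

M[B, 'e'] = B → e Y, B → e ;  (a multiply-defined cell — the grammar is not LL(1))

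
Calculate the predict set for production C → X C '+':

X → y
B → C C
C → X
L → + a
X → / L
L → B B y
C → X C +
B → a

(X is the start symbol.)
PREDICT(C → X C '+') = (FIRST(RHS) \ {ε}) ∪ (FOLLOW(C) if ε ∈ FIRST(RHS), i.e. RHS ⇒* ε)
FIRST(X) = { '/', 'y' }
FIRST(X C '+') = { '/', 'y' }
ε ∉ FIRST(X C '+'), so FOLLOW(C) is not added.
PREDICT(C → X C '+') = { '/', 'y' }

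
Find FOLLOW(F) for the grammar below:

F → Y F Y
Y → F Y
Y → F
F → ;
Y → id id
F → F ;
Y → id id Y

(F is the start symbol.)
F is the start symbol, so $ ∈ FOLLOW(F).
In F → Y F Y: F is followed by Y, add FIRST(Y) \ {ε} = { ';', 'id' }
In Y → F Y: F is followed by Y, add FIRST(Y) \ {ε} = { ';', 'id' }
In Y → F: F is at the end, add FOLLOW(Y)
In F → F ;: F is followed by ';', add FIRST(';') \ {ε} = { ';' }

The FOLLOW sets referred to above (computed the same way, to a fixed point):
  FOLLOW(Y) = { $, ';', 'id' }

Taking the union: FOLLOW(F) = { $, ';', 'id' }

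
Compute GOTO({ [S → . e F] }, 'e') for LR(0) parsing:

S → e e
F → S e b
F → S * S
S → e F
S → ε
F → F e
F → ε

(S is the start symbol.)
{ [F → . F e], [F → . S * S], [F → . S e b], [F → .], [S → . e F], [S → . e e], [S → .], [S → e . F] }

GOTO(I, 'e') = CLOSURE({ [A → αX.β] : [A → α.Xβ] ∈ I, X = 'e' })

Items with dot before 'e', with the dot advanced:
  [S → . e F] → [S → e . F]
Closure of the advanced items:
  [S → e . F] has the dot before F: add [F → . S e b], [F → . S * S], [F → . F e], [F → .]
  [F → . S e b] has the dot before S: add [S → . e e], [S → . e F], [S → .]

GOTO = { [F → . F e], [F → . S * S], [F → . S e b], [F → .], [S → . e F], [S → . e e], [S → .], [S → e . F] }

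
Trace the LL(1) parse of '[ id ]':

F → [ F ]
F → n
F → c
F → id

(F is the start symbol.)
LL(1) parsing maintains a stack (initially the start symbol over $) and the input. At each step: if the stack top is a terminal, match it against the current input token; if it is a non-terminal N, replace it with the RHS of M[N, lookahead] (the unique production whose predict set contains the lookahead).

Stack is shown with the top on the left.

Stack    Input     Action
-------------------------
F $      [ id ] $  output F → [ F ]
[ F ] $  [ id ] $  match '['
F ] $    id ] $    output F → id
id ] $   id ] $    match 'id'
] $      ] $       match ']'
$        $         accept

The string is accepted.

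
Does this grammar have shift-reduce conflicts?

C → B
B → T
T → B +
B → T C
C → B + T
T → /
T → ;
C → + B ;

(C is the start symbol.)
Yes — I4: [C → B .] vs [C → B . + T]; I6: [B → T .] vs [C → . + B ;]; I8: [T → B + .] vs [T → . /]; I10: [B → T .] vs [C → . + B ;]

Augment with C' → C and build the canonical LR(0) collection (I0 = CLOSURE({[C' → . C]}), then GOTO on every symbol after a dot until no new states appear). It has 14 states:
  I0: { [B → . T C], [B → . T], [C → . + B ;], [C → . B + T], [C → . B], [C' → . C], [T → . /], [T → . ;], [T → . B +] }  — shift
  I1: { [B → . T C], [B → . T], [C → + . B ;], [T → . /], [T → . ;], [T → . B +] }  — shift
  I2: { [T → / .] }  — reduce
  I3: { [T → ; .] }  — reduce
  I4: { [C → B . + T], [C → B .], [T → B . +] }  — shift, reduce
  I5: { [C' → C .] }  — accept
  I6: { [B → . T C], [B → . T], [B → T . C], [B → T .], [C → . + B ;], [C → . B + T], [C → . B], [T → . /], [T → . ;], [T → . B +] }  — shift, reduce
  I7: { [B → T C .] }  — reduce
  I8: { [B → . T C], [B → . T], [C → B + . T], [T → . /], [T → . ;], [T → . B +], [T → B + .] }  — shift, reduce
  I9: { [T → B . +] }  — shift
  I10: { [B → . T C], [B → . T], [B → T . C], [B → T .], [C → . + B ;], [C → . B + T], [C → . B], [C → B + T .], [T → . /], [T → . ;], [T → . B +] }  — shift, 2 reduces
  I11: { [T → B + .] }  — reduce
  I12: { [C → + B . ;], [T → B . +] }  — shift
  I13: { [C → + B ; .] }  — reduce

I4 contains reduce item [C → B .] and shift items [C → B . + T], [T → B . +] — shift-reduce conflict.
I6 contains reduce item [B → T .] and shift items [C → . + B ;], [T → . /], [T → . ;] — shift-reduce conflict.
I8 contains reduce item [T → B + .] and shift items [T → . /], [T → . ;] — shift-reduce conflict.
I10 contains reduce items [B → T .], [C → B + T .] and shift items [C → . + B ;], [T → . /], [T → . ;] — shift-reduce conflict.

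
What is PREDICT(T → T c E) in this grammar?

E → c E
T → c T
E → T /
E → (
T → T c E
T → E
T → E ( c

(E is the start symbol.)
PREDICT(T → T c E) = (FIRST(RHS) \ {ε}) ∪ (FOLLOW(T) if ε ∈ FIRST(RHS), i.e. RHS ⇒* ε)
FIRST(T) = { '(', 'c' }
FIRST(T c E) = { '(', 'c' }
ε ∉ FIRST(T c E), so FOLLOW(T) is not added.
PREDICT(T → T c E) = { '(', 'c' }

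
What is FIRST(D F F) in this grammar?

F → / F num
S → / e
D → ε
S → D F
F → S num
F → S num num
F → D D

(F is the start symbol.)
{ '/', 'num', ε }

FIRST sets of the non-terminals involved (from the grammar, by fixed-point iteration):
  FIRST(D) = { ε }
  FIRST(F) = { '/', 'num', ε }

To compute FIRST(D F F), process the symbols left to right:
Symbol D is a non-terminal. Add FIRST(D) \ {ε} = { }
D is nullable (ε ∈ FIRST(D)), continue to the next symbol.
Symbol F is a non-terminal. Add FIRST(F) \ {ε} = { '/', 'num' }
F is nullable (ε ∈ FIRST(F)), continue to the next symbol.
Symbol F is a non-terminal. Add FIRST(F) \ {ε} = { '/', 'num' }
F is nullable (ε ∈ FIRST(F)), continue to the next symbol.
All symbols are nullable, so ε is in the result.
FIRST(D F F) = { '/', 'num', ε }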